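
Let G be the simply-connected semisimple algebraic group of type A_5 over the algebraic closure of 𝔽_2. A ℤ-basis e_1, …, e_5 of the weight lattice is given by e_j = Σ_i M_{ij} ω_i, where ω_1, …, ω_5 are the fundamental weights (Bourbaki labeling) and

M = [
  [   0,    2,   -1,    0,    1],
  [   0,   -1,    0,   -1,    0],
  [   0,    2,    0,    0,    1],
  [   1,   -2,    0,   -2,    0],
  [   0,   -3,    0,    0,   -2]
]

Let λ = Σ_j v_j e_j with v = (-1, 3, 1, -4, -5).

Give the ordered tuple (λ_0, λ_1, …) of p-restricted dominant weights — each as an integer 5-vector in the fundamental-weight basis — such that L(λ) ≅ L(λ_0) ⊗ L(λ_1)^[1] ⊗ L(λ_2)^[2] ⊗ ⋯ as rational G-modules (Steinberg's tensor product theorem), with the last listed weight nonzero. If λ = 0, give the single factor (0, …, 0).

Change of basis e → ω: c = M·v where v = (-1, 3, 1, -4, -5):
  c_1 = (0)·(-1) + 2·3 + (-1)·(1) + (0)·(-4) + (1)·(-5) = 0
  c_2 = (0)·(-1) + (-1)·(3) + 0·1 + (-1)·(-4) + (0)·(-5) = 1
  c_3 = (0)·(-1) + 2·3 + 0·1 + (0)·(-4) + (1)·(-5) = 1
  c_4 = (1)·(-1) + (-2)·(3) + 0·1 + (-2)·(-4) + (0)·(-5) = 1
  c_5 = (0)·(-1) + (-3)·(3) + 0·1 + (0)·(-4) + (-2)·(-5) = 1
Writing each c_i in base p = 2:
  c_1 = 0
  c_2 = 1 = 1·2^0
  c_3 = 1 = 1·2^0
  c_4 = 1 = 1·2^0
  c_5 = 1 = 1·2^0
p-restricted factor λ_0 = (0, 1, 1, 1, 1)

((0, 1, 1, 1, 1),)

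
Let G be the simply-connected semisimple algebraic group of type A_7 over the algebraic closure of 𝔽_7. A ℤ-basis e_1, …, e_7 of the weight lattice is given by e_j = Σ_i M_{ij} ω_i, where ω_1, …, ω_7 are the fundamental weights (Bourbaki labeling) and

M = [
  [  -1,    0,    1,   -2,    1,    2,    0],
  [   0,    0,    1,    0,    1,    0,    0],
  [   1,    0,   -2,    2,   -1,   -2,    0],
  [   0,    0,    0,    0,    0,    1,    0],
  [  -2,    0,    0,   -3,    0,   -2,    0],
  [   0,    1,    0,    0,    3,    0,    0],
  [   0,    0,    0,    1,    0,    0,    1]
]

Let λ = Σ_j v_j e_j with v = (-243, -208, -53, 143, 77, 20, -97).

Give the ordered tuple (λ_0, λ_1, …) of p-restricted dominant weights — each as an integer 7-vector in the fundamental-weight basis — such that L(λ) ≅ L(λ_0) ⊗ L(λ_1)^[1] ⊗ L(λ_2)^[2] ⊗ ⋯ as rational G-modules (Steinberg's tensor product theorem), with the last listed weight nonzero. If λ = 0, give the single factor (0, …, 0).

((0, 3, 4, 6, 3, 2, 4), (3, 3, 4, 2, 2, 3, 6))

ω-coordinates c = M·v, v = (-243, -208, -53, 143, 77, 20, -97):
  c_1 = (-1)·(-243) + (0)·(-208) + (1)·(-53) + (-2)·(143) + (1)·(77) + (2)·(20) + (0)·(-97) = 21
  c_2 = (0)·(-243) + (0)·(-208) + (1)·(-53) + (0)·(143) + (1)·(77) + (0)·(20) + (0)·(-97) = 24
  c_3 = (1)·(-243) + (0)·(-208) + (-2)·(-53) + (2)·(143) + (-1)·(77) + (-2)·(20) + (0)·(-97) = 32
  c_4 = (0)·(-243) + (0)·(-208) + (0)·(-53) + (0)·(143) + (0)·(77) + (1)·(20) + (0)·(-97) = 20
  c_5 = (-2)·(-243) + (0)·(-208) + (0)·(-53) + (-3)·(143) + (0)·(77) + (-2)·(20) + (0)·(-97) = 17
  c_6 = (0)·(-243) + (1)·(-208) + (0)·(-53) + (0)·(143) + (3)·(77) + (0)·(20) + (0)·(-97) = 23
  c_7 = (0)·(-243) + (0)·(-208) + (0)·(-53) + (1)·(143) + (0)·(77) + (0)·(20) + (1)·(-97) = 46
p = 7; digits c_i = Σ_j d_{ij}·7^j, 0 ≤ d_{ij} < 7:
  c_1 = 21 = 0·7^0 + 3·7^1
  c_2 = 24 = 3·7^0 + 3·7^1
  c_3 = 32 = 4·7^0 + 4·7^1
  c_4 = 20 = 6·7^0 + 2·7^1
  c_5 = 17 = 3·7^0 + 2·7^1
  c_6 = 23 = 2·7^0 + 3·7^1
  c_7 = 46 = 4·7^0 + 6·7^1
Factor λ_0 = (0, 3, 4, 6, 3, 2, 4)
Factor λ_1 = (3, 3, 4, 2, 2, 3, 6)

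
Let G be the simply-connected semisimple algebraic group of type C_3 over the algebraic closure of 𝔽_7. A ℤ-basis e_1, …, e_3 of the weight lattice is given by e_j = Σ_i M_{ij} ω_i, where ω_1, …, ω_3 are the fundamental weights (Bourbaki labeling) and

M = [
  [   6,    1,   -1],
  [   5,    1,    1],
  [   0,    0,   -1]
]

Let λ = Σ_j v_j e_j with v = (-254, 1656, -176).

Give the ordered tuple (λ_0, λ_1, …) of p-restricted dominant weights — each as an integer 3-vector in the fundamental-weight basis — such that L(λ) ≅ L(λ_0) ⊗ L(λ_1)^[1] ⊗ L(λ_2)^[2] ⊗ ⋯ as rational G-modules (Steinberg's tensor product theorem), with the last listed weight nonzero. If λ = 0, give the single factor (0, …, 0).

((0, 0, 1), (2, 2, 4), (6, 4, 3))

Compute c_i = Σ_j M_{ij} v_j with v = (-254, 1656, -176):
  c_1 = (6)·(-254) + 1·1656 + (-1)·(-176) = 308
  c_2 = (5)·(-254) + 1·1656 + (1)·(-176) = 210
  c_3 = (0)·(-254) + 0·1656 + (-1)·(-176) = 176
Base-7 expansion of each c_i:
  c_1 = 308 = 0·7^0 + 2·7^1 + 6·7^2
  c_2 = 210 = 0·7^0 + 2·7^1 + 4·7^2
  c_3 = 176 = 1·7^0 + 4·7^1 + 3·7^2
p-restricted factor λ_0 = (0, 0, 1)
p-restricted factor λ_1 = (2, 2, 4)
p-restricted factor λ_2 = (6, 4, 3)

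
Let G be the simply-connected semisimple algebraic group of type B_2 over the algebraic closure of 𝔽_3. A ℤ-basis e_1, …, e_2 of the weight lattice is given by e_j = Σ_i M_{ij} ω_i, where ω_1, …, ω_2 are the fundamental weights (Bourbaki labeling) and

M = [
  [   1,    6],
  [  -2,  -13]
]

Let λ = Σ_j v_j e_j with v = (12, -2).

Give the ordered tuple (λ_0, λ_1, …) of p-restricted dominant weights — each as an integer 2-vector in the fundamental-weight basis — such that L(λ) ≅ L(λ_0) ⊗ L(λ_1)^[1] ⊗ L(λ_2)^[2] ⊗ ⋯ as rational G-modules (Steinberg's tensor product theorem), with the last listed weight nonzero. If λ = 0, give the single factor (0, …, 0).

Converting to the ω-basis (c_i = row i of M dotted with v = (12, -2)):
  c_1 = 1·12 + (6)·(-2) = 0
  c_2 = (-2)·(12) + (-13)·(-2) = 2
Expand coordinatewise in base 3:
  c_1 = 0
  c_2 = 2 = 2·3^0
p-restricted factor λ_0 = (0, 2)

((0, 2),)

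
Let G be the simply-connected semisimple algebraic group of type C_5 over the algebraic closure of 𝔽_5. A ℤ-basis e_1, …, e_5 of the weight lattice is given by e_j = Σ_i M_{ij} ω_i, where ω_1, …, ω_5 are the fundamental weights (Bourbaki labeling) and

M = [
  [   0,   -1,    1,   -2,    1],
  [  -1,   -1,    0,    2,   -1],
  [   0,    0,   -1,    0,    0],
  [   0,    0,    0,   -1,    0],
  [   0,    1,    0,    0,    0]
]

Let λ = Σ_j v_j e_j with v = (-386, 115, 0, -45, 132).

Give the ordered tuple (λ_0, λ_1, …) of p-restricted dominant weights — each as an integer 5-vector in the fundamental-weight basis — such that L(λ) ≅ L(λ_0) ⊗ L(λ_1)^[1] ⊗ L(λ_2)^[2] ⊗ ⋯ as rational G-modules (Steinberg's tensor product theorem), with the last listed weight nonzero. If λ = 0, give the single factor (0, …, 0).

Converting to the ω-basis (c_i = row i of M dotted with v = (-386, 115, 0, -45, 132)):
  c_1 = 0*-386 + -1*115 + 1*0 + -2*-45 + 1*132 = 107
  c_2 = -1*-386 + -1*115 + 0*0 + 2*-45 + -1*132 = 49
  c_3 = 0*-386 + 0*115 + -1*0 + 0*-45 + 0*132 = 0
  c_4 = 0*-386 + 0*115 + 0*0 + -1*-45 + 0*132 = 45
  c_5 = 0*-386 + 1*115 + 0*0 + 0*-45 + 0*132 = 115
Writing each c_i in base p = 5:
  c_1 = 107 = 2·5^0 + 1·5^1 + 4·5^2
  c_2 = 49 = 4·5^0 + 4·5^1 + 1·5^2
  c_3 = 0
  c_4 = 45 = 0·5^0 + 4·5^1 + 1·5^2
  c_5 = 115 = 0·5^0 + 3·5^1 + 4·5^2
p-restricted factor λ_0 = (2, 4, 0, 0, 0)
p-restricted factor λ_1 = (1, 4, 0, 4, 3)
p-restricted factor λ_2 = (4, 1, 0, 1, 4)

((2, 4, 0, 0, 0), (1, 4, 0, 4, 3), (4, 1, 0, 1, 4))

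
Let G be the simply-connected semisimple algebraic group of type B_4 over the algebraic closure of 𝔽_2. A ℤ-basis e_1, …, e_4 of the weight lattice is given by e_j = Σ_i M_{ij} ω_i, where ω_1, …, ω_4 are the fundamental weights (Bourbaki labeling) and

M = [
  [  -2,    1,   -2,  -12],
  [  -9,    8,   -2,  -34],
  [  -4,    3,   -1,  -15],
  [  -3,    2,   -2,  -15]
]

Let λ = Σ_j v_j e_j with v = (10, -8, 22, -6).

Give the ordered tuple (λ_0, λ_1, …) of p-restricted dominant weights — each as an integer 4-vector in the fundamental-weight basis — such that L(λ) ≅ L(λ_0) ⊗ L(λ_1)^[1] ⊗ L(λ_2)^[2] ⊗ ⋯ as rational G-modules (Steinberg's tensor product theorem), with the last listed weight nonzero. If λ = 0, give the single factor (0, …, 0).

In the fundamental-weight basis, λ has coordinates c = M·v (v = (10, -8, 22, -6)):
  c_1 = (-2)·(10) + (1)·(-8) + (-2)·(22) + (-12)·(-6) = 0
  c_2 = (-9)·(10) + (8)·(-8) + (-2)·(22) + (-34)·(-6) = 6
  c_3 = (-4)·(10) + (3)·(-8) + (-1)·(22) + (-15)·(-6) = 4
  c_4 = (-3)·(10) + (2)·(-8) + (-2)·(22) + (-15)·(-6) = 0
Writing each c_i in base p = 2:
  c_1 = 0
  c_2 = 6 = 0·2^0 + 1·2^1 + 1·2^2
  c_3 = 4 = 0·2^0 + 0·2^1 + 1·2^2
  c_4 = 0
λ_0 = (0, 0, 0, 0)
λ_1 = (0, 1, 0, 0)
λ_2 = (0, 1, 1, 0)

((0, 0, 0, 0), (0, 1, 0, 0), (0, 1, 1, 0))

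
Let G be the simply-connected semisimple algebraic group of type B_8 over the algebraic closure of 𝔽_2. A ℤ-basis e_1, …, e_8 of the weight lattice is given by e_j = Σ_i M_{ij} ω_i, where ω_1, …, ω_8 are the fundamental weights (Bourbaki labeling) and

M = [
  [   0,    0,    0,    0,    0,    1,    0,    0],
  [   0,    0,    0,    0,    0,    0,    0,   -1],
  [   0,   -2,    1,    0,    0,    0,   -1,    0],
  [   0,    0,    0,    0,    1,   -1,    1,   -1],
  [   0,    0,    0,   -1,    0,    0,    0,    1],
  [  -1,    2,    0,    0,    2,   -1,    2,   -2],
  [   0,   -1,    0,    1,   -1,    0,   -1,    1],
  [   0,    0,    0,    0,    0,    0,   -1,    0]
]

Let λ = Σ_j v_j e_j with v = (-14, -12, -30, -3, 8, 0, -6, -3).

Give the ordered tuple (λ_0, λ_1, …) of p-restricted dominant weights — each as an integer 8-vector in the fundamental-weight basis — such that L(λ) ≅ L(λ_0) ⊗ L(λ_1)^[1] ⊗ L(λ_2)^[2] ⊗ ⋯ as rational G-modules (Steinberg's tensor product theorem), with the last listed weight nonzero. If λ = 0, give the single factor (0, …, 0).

Converting to the ω-basis (c_i = row i of M dotted with v = (-14, -12, -30, -3, 8, 0, -6, -3)):
  c_1 = (0)·(-14) + (0)·(-12) + (0)·(-30) + (0)·(-3) + (0)·(8) + (1)·(0) + (0)·(-6) + (0)·(-3) = 0
  c_2 = (0)·(-14) + (0)·(-12) + (0)·(-30) + (0)·(-3) + (0)·(8) + (0)·(0) + (0)·(-6) + (-1)·(-3) = 3
  c_3 = (0)·(-14) + (-2)·(-12) + (1)·(-30) + (0)·(-3) + (0)·(8) + (0)·(0) + (-1)·(-6) + (0)·(-3) = 0
  c_4 = (0)·(-14) + (0)·(-12) + (0)·(-30) + (0)·(-3) + (1)·(8) + (-1)·(0) + (1)·(-6) + (-1)·(-3) = 5
  c_5 = (0)·(-14) + (0)·(-12) + (0)·(-30) + (-1)·(-3) + (0)·(8) + (0)·(0) + (0)·(-6) + (1)·(-3) = 0
  c_6 = (-1)·(-14) + (2)·(-12) + (0)·(-30) + (0)·(-3) + (2)·(8) + (-1)·(0) + (2)·(-6) + (-2)·(-3) = 0
  c_7 = (0)·(-14) + (-1)·(-12) + (0)·(-30) + (1)·(-3) + (-1)·(8) + (0)·(0) + (-1)·(-6) + (1)·(-3) = 4
  c_8 = (0)·(-14) + (0)·(-12) + (0)·(-30) + (0)·(-3) + (0)·(8) + (0)·(0) + (-1)·(-6) + (0)·(-3) = 6
Writing each c_i in base p = 2:
  c_1 = 0
  c_2 = 3 = 1·2^0 + 1·2^1
  c_3 = 0
  c_4 = 5 = 1·2^0 + 0·2^1 + 1·2^2
  c_5 = 0
  c_6 = 0
  c_7 = 4 = 0·2^0 + 0·2^1 + 1·2^2
  c_8 = 6 = 0·2^0 + 1·2^1 + 1·2^2
Factor λ_0 = (0, 1, 0, 1, 0, 0, 0, 0)
Factor λ_1 = (0, 1, 0, 0, 0, 0, 0, 1)
Factor λ_2 = (0, 0, 0, 1, 0, 0, 1, 1)

((0, 1, 0, 1, 0, 0, 0, 0), (0, 1, 0, 0, 0, 0, 0, 1), (0, 0, 0, 1, 0, 0, 1, 1))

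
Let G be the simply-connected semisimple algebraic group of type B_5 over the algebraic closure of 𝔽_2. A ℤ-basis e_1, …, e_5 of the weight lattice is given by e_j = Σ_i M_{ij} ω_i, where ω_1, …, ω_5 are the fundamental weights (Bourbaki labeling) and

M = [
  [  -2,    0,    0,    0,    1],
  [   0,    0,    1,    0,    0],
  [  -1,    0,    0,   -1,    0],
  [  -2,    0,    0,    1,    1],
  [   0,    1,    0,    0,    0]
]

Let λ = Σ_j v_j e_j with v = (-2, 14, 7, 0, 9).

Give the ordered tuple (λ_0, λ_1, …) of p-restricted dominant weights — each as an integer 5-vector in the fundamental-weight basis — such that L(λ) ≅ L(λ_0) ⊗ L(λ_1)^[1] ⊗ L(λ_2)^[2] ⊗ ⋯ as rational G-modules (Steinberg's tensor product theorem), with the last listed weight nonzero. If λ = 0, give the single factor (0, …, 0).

Change of basis e → ω: c = M·v where v = (-2, 14, 7, 0, 9):
  c_1 = (-2)·(-2) + (0)·(14) + (0)·(7) + (0)·(0) + (1)·(9) = 13
  c_2 = (0)·(-2) + (0)·(14) + (1)·(7) + (0)·(0) + (0)·(9) = 7
  c_3 = (-1)·(-2) + (0)·(14) + (0)·(7) + (-1)·(0) + (0)·(9) = 2
  c_4 = (-2)·(-2) + (0)·(14) + (0)·(7) + (1)·(0) + (1)·(9) = 13
  c_5 = (0)·(-2) + (1)·(14) + (0)·(7) + (0)·(0) + (0)·(9) = 14
Writing each c_i in base p = 2:
  c_1 = 13 = 1·2^0 + 0·2^1 + 1·2^2 + 1·2^3
  c_2 = 7 = 1·2^0 + 1·2^1 + 1·2^2
  c_3 = 2 = 0·2^0 + 1·2^1
  c_4 = 13 = 1·2^0 + 0·2^1 + 1·2^2 + 1·2^3
  c_5 = 14 = 0·2^0 + 1·2^1 + 1·2^2 + 1·2^3
p-restricted factor λ_0 = (1, 1, 0, 1, 0)
p-restricted factor λ_1 = (0, 1, 1, 0, 1)
p-restricted factor λ_2 = (1, 1, 0, 1, 1)
p-restricted factor λ_3 = (1, 0, 0, 1, 1)

((1, 1, 0, 1, 0), (0, 1, 1, 0, 1), (1, 1, 0, 1, 1), (1, 0, 0, 1, 1))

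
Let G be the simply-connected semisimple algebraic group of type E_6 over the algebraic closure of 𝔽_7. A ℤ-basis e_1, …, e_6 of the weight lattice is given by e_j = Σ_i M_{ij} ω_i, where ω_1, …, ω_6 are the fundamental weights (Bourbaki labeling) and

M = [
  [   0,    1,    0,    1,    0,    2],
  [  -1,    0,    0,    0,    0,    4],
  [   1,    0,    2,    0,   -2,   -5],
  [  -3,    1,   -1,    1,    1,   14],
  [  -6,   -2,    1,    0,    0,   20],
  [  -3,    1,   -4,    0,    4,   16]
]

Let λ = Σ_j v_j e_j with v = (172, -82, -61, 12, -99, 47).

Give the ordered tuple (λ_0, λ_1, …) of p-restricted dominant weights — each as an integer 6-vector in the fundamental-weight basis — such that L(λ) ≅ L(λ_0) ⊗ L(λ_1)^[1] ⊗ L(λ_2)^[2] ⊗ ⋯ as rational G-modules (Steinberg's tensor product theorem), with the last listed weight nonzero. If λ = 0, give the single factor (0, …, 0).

Compute c_i = Σ_j M_{ij} v_j with v = (172, -82, -61, 12, -99, 47):
  c_1 = 0*172 + 1*-82 + 0*-61 + 1*12 + 0*-99 + 2*47 = 24
  c_2 = -1*172 + 0*-82 + 0*-61 + 0*12 + 0*-99 + 4*47 = 16
  c_3 = 1*172 + 0*-82 + 2*-61 + 0*12 + -2*-99 + -5*47 = 13
  c_4 = -3*172 + 1*-82 + -1*-61 + 1*12 + 1*-99 + 14*47 = 34
  c_5 = -6*172 + -2*-82 + 1*-61 + 0*12 + 0*-99 + 20*47 = 11
  c_6 = -3*172 + 1*-82 + -4*-61 + 0*12 + 4*-99 + 16*47 = 2
Expand coordinatewise in base 7:
  c_1 = 24 = 3·7^0 + 3·7^1
  c_2 = 16 = 2·7^0 + 2·7^1
  c_3 = 13 = 6·7^0 + 1·7^1
  c_4 = 34 = 6·7^0 + 4·7^1
  c_5 = 11 = 4·7^0 + 1·7^1
  c_6 = 2 = 2·7^0
Factor λ_0 = (3, 2, 6, 6, 4, 2)
Factor λ_1 = (3, 2, 1, 4, 1, 0)

((3, 2, 6, 6, 4, 2), (3, 2, 1, 4, 1, 0))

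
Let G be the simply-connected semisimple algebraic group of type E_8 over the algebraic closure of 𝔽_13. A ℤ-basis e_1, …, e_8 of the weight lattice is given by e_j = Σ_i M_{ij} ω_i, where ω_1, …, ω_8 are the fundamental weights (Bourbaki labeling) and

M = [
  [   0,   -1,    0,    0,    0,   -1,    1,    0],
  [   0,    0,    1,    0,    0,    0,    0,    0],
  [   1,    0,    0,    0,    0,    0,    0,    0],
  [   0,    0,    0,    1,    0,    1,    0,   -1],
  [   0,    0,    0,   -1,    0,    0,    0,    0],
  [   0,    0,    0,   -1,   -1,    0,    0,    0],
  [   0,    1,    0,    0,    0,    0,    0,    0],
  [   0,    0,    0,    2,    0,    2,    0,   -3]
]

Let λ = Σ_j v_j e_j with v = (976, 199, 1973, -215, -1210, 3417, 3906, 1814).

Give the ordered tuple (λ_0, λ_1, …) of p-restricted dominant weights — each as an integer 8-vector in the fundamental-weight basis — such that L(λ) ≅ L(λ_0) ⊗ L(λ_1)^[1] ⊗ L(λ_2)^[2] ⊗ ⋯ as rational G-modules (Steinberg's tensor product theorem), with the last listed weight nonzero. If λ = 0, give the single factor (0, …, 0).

((4, 10, 1, 10, 7, 8, 4, 0), (9, 8, 10, 2, 3, 5, 2, 9), (1, 11, 5, 8, 1, 8, 1, 5))

In the fundamental-weight basis, λ has coordinates c = M·v (v = (976, 199, 1973, -215, -1210, 3417, 3906, 1814)):
  c_1 = 0*976 + -1*199 + 0*1973 + 0*-215 + 0*-1210 + -1*3417 + 1*3906 + 0*1814 = 290
  c_2 = 0*976 + 0*199 + 1*1973 + 0*-215 + 0*-1210 + 0*3417 + 0*3906 + 0*1814 = 1973
  c_3 = 1*976 + 0*199 + 0*1973 + 0*-215 + 0*-1210 + 0*3417 + 0*3906 + 0*1814 = 976
  c_4 = 0*976 + 0*199 + 0*1973 + 1*-215 + 0*-1210 + 1*3417 + 0*3906 + -1*1814 = 1388
  c_5 = 0*976 + 0*199 + 0*1973 + -1*-215 + 0*-1210 + 0*3417 + 0*3906 + 0*1814 = 215
  c_6 = 0*976 + 0*199 + 0*1973 + -1*-215 + -1*-1210 + 0*3417 + 0*3906 + 0*1814 = 1425
  c_7 = 0*976 + 1*199 + 0*1973 + 0*-215 + 0*-1210 + 0*3417 + 0*3906 + 0*1814 = 199
  c_8 = 0*976 + 0*199 + 0*1973 + 2*-215 + 0*-1210 + 2*3417 + 0*3906 + -3*1814 = 962
Expand coordinatewise in base 13:
  c_1 = 290 = 4·13^0 + 9·13^1 + 1·13^2
  c_2 = 1973 = 10·13^0 + 8·13^1 + 11·13^2
  c_3 = 976 = 1·13^0 + 10·13^1 + 5·13^2
  c_4 = 1388 = 10·13^0 + 2·13^1 + 8·13^2
  c_5 = 215 = 7·13^0 + 3·13^1 + 1·13^2
  c_6 = 1425 = 8·13^0 + 5·13^1 + 8·13^2
  c_7 = 199 = 4·13^0 + 2·13^1 + 1·13^2
  c_8 = 962 = 0·13^0 + 9·13^1 + 5·13^2
Factor λ_0 = (4, 10, 1, 10, 7, 8, 4, 0)
Factor λ_1 = (9, 8, 10, 2, 3, 5, 2, 9)
Factor λ_2 = (1, 11, 5, 8, 1, 8, 1, 5)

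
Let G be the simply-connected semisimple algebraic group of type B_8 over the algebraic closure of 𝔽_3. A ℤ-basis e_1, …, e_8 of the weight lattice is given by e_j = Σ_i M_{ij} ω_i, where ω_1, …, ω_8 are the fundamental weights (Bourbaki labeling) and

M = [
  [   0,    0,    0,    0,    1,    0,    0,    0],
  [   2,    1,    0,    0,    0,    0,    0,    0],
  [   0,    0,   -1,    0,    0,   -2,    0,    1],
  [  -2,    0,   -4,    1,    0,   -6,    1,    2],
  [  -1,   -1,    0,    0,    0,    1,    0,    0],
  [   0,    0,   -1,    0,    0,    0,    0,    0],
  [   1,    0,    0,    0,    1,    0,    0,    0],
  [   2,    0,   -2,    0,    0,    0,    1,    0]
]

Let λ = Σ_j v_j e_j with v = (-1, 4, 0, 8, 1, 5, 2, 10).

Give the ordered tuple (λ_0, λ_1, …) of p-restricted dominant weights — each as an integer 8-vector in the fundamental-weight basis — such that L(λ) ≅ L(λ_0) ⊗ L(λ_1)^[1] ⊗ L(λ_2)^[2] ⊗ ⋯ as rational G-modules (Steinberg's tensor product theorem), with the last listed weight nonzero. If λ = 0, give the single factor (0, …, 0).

((1, 2, 0, 2, 2, 0, 0, 0),)

Converting to the ω-basis (c_i = row i of M dotted with v = (-1, 4, 0, 8, 1, 5, 2, 10)):
  c_1 = (0)·(-1) + (0)·(4) + (0)·(0) + (0)·(8) + (1)·(1) + (0)·(5) + (0)·(2) + (0)·(10) = 1
  c_2 = (2)·(-1) + (1)·(4) + (0)·(0) + (0)·(8) + (0)·(1) + (0)·(5) + (0)·(2) + (0)·(10) = 2
  c_3 = (0)·(-1) + (0)·(4) + (-1)·(0) + (0)·(8) + (0)·(1) + (-2)·(5) + (0)·(2) + (1)·(10) = 0
  c_4 = (-2)·(-1) + (0)·(4) + (-4)·(0) + (1)·(8) + (0)·(1) + (-6)·(5) + (1)·(2) + (2)·(10) = 2
  c_5 = (-1)·(-1) + (-1)·(4) + (0)·(0) + (0)·(8) + (0)·(1) + (1)·(5) + (0)·(2) + (0)·(10) = 2
  c_6 = (0)·(-1) + (0)·(4) + (-1)·(0) + (0)·(8) + (0)·(1) + (0)·(5) + (0)·(2) + (0)·(10) = 0
  c_7 = (1)·(-1) + (0)·(4) + (0)·(0) + (0)·(8) + (1)·(1) + (0)·(5) + (0)·(2) + (0)·(10) = 0
  c_8 = (2)·(-1) + (0)·(4) + (-2)·(0) + (0)·(8) + (0)·(1) + (0)·(5) + (1)·(2) + (0)·(10) = 0
Writing each c_i in base p = 3:
  c_1 = 1 = 1·3^0
  c_2 = 2 = 2·3^0
  c_3 = 0
  c_4 = 2 = 2·3^0
  c_5 = 2 = 2·3^0
  c_6 = 0
  c_7 = 0
  c_8 = 0
p-restricted factor λ_0 = (1, 2, 0, 2, 2, 0, 0, 0)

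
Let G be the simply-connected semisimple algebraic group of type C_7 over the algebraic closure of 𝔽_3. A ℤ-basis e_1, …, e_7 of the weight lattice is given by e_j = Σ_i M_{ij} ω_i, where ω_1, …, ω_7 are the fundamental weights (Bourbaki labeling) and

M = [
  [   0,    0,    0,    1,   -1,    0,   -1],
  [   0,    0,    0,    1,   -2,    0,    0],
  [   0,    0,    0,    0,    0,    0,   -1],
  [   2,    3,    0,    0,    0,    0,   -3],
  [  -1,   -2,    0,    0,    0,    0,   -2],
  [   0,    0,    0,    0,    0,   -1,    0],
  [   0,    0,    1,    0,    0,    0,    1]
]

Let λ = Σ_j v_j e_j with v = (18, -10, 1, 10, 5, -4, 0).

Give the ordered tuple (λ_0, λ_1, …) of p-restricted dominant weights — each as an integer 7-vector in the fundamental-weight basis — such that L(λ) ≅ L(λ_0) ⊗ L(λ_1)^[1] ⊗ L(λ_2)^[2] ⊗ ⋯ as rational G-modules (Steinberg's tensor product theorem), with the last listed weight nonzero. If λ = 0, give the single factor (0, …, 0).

Change of basis e → ω: c = M·v where v = (18, -10, 1, 10, 5, -4, 0):
  c_1 = (0)·(18) + (0)·(-10) + (0)·(1) + (1)·(10) + (-1)·(5) + (0)·(-4) + (-1)·(0) = 5
  c_2 = (0)·(18) + (0)·(-10) + (0)·(1) + (1)·(10) + (-2)·(5) + (0)·(-4) + (0)·(0) = 0
  c_3 = (0)·(18) + (0)·(-10) + (0)·(1) + (0)·(10) + (0)·(5) + (0)·(-4) + (-1)·(0) = 0
  c_4 = (2)·(18) + (3)·(-10) + (0)·(1) + (0)·(10) + (0)·(5) + (0)·(-4) + (-3)·(0) = 6
  c_5 = (-1)·(18) + (-2)·(-10) + (0)·(1) + (0)·(10) + (0)·(5) + (0)·(-4) + (-2)·(0) = 2
  c_6 = (0)·(18) + (0)·(-10) + (0)·(1) + (0)·(10) + (0)·(5) + (-1)·(-4) + (0)·(0) = 4
  c_7 = (0)·(18) + (0)·(-10) + (1)·(1) + (0)·(10) + (0)·(5) + (0)·(-4) + (1)·(0) = 1
p = 3; digits c_i = Σ_j d_{ij}·3^j, 0 ≤ d_{ij} < 3:
  c_1 = 5 = 2·3^0 + 1·3^1
  c_2 = 0
  c_3 = 0
  c_4 = 6 = 0·3^0 + 2·3^1
  c_5 = 2 = 2·3^0
  c_6 = 4 = 1·3^0 + 1·3^1
  c_7 = 1 = 1·3^0
Factor λ_0 = (2, 0, 0, 0, 2, 1, 1)
Factor λ_1 = (1, 0, 0, 2, 0, 1, 0)

((2, 0, 0, 0, 2, 1, 1), (1, 0, 0, 2, 0, 1, 0))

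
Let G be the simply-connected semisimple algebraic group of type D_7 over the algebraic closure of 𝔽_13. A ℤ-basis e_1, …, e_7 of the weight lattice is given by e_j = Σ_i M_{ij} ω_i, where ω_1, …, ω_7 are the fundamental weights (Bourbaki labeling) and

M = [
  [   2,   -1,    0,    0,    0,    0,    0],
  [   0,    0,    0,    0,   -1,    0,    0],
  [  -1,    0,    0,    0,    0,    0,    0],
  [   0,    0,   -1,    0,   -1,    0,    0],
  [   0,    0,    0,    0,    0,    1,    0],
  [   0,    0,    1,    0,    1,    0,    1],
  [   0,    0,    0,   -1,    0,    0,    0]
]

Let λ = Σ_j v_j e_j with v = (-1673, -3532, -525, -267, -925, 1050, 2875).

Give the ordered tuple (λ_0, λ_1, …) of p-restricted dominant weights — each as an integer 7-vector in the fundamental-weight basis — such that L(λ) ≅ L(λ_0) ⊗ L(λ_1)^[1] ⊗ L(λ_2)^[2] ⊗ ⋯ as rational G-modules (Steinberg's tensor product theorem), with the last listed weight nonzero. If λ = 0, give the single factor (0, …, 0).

((4, 2, 9, 7, 10, 8, 7), (1, 6, 11, 7, 2, 5, 7), (1, 5, 9, 8, 6, 8, 1))

Converting to the ω-basis (c_i = row i of M dotted with v = (-1673, -3532, -525, -267, -925, 1050, 2875)):
  c_1 = 2*-1673 + -1*-3532 + 0*-525 + 0*-267 + 0*-925 + 0*1050 + 0*2875 = 186
  c_2 = 0*-1673 + 0*-3532 + 0*-525 + 0*-267 + -1*-925 + 0*1050 + 0*2875 = 925
  c_3 = -1*-1673 + 0*-3532 + 0*-525 + 0*-267 + 0*-925 + 0*1050 + 0*2875 = 1673
  c_4 = 0*-1673 + 0*-3532 + -1*-525 + 0*-267 + -1*-925 + 0*1050 + 0*2875 = 1450
  c_5 = 0*-1673 + 0*-3532 + 0*-525 + 0*-267 + 0*-925 + 1*1050 + 0*2875 = 1050
  c_6 = 0*-1673 + 0*-3532 + 1*-525 + 0*-267 + 1*-925 + 0*1050 + 1*2875 = 1425
  c_7 = 0*-1673 + 0*-3532 + 0*-525 + -1*-267 + 0*-925 + 0*1050 + 0*2875 = 267
Writing each c_i in base p = 13:
  c_1 = 186 = 4·13^0 + 1·13^1 + 1·13^2
  c_2 = 925 = 2·13^0 + 6·13^1 + 5·13^2
  c_3 = 1673 = 9·13^0 + 11·13^1 + 9·13^2
  c_4 = 1450 = 7·13^0 + 7·13^1 + 8·13^2
  c_5 = 1050 = 10·13^0 + 2·13^1 + 6·13^2
  c_6 = 1425 = 8·13^0 + 5·13^1 + 8·13^2
  c_7 = 267 = 7·13^0 + 7·13^1 + 1·13^2
Factor λ_0 = (4, 2, 9, 7, 10, 8, 7)
Factor λ_1 = (1, 6, 11, 7, 2, 5, 7)
Factor λ_2 = (1, 5, 9, 8, 6, 8, 1)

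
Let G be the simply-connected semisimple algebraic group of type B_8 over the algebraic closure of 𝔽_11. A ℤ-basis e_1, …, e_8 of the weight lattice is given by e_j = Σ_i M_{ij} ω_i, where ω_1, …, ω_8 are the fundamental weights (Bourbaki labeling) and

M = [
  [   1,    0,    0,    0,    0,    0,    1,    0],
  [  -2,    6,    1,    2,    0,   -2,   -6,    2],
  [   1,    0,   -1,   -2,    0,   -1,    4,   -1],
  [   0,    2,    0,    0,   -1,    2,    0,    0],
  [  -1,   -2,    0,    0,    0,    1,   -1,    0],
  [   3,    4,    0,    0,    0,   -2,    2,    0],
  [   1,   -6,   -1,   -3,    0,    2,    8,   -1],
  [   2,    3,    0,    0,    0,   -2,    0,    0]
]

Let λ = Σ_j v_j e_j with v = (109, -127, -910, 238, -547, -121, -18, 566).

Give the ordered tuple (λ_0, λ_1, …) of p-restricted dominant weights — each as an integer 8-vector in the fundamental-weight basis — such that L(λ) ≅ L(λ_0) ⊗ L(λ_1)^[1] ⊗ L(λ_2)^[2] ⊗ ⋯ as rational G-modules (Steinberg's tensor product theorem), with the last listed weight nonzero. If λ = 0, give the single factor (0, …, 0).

((3, 2, 4, 7, 9, 3, 5, 2), (8, 6, 2, 4, 3, 2, 10, 7))

In the fundamental-weight basis, λ has coordinates c = M·v (v = (109, -127, -910, 238, -547, -121, -18, 566)):
  c_1 = 1*109 + 0*-127 + 0*-910 + 0*238 + 0*-547 + 0*-121 + 1*-18 + 0*566 = 91
  c_2 = -2*109 + 6*-127 + 1*-910 + 2*238 + 0*-547 + -2*-121 + -6*-18 + 2*566 = 68
  c_3 = 1*109 + 0*-127 + -1*-910 + -2*238 + 0*-547 + -1*-121 + 4*-18 + -1*566 = 26
  c_4 = 0*109 + 2*-127 + 0*-910 + 0*238 + -1*-547 + 2*-121 + 0*-18 + 0*566 = 51
  c_5 = -1*109 + -2*-127 + 0*-910 + 0*238 + 0*-547 + 1*-121 + -1*-18 + 0*566 = 42
  c_6 = 3*109 + 4*-127 + 0*-910 + 0*238 + 0*-547 + -2*-121 + 2*-18 + 0*566 = 25
  c_7 = 1*109 + -6*-127 + -1*-910 + -3*238 + 0*-547 + 2*-121 + 8*-18 + -1*566 = 115
  c_8 = 2*109 + 3*-127 + 0*-910 + 0*238 + 0*-547 + -2*-121 + 0*-18 + 0*566 = 79
Expand coordinatewise in base 11:
  c_1 = 91 = 3·11^0 + 8·11^1
  c_2 = 68 = 2·11^0 + 6·11^1
  c_3 = 26 = 4·11^0 + 2·11^1
  c_4 = 51 = 7·11^0 + 4·11^1
  c_5 = 42 = 9·11^0 + 3·11^1
  c_6 = 25 = 3·11^0 + 2·11^1
  c_7 = 115 = 5·11^0 + 10·11^1
  c_8 = 79 = 2·11^0 + 7·11^1
p-restricted factor λ_0 = (3, 2, 4, 7, 9, 3, 5, 2)
p-restricted factor λ_1 = (8, 6, 2, 4, 3, 2, 10, 7)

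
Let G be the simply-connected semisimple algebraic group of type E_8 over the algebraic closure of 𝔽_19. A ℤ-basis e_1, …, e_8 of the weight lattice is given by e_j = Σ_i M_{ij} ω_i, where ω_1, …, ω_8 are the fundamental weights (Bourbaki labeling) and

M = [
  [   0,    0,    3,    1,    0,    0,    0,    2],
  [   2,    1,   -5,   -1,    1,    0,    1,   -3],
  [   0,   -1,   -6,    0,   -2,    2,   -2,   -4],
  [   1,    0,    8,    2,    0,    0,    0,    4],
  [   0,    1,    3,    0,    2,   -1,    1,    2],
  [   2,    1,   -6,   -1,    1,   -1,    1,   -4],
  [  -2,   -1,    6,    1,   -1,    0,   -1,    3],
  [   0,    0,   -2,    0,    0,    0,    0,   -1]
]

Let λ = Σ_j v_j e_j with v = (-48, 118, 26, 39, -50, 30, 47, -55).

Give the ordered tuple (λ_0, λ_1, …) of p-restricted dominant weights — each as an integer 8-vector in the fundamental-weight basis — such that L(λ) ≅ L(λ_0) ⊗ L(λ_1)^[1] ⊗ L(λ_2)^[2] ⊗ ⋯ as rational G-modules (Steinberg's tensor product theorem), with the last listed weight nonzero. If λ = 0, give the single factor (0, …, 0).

Converting to the ω-basis (c_i = row i of M dotted with v = (-48, 118, 26, 39, -50, 30, 47, -55)):
  c_1 = 0*-48 + 0*118 + 3*26 + 1*39 + 0*-50 + 0*30 + 0*47 + 2*-55 = 7
  c_2 = 2*-48 + 1*118 + -5*26 + -1*39 + 1*-50 + 0*30 + 1*47 + -3*-55 = 15
  c_3 = 0*-48 + -1*118 + -6*26 + 0*39 + -2*-50 + 2*30 + -2*47 + -4*-55 = 12
  c_4 = 1*-48 + 0*118 + 8*26 + 2*39 + 0*-50 + 0*30 + 0*47 + 4*-55 = 18
  c_5 = 0*-48 + 1*118 + 3*26 + 0*39 + 2*-50 + -1*30 + 1*47 + 2*-55 = 3
  c_6 = 2*-48 + 1*118 + -6*26 + -1*39 + 1*-50 + -1*30 + 1*47 + -4*-55 = 14
  c_7 = -2*-48 + -1*118 + 6*26 + 1*39 + -1*-50 + 0*30 + -1*47 + 3*-55 = 11
  c_8 = 0*-48 + 0*118 + -2*26 + 0*39 + 0*-50 + 0*30 + 0*47 + -1*-55 = 3
Expand coordinatewise in base 19:
  c_1 = 7 = 7·19^0
  c_2 = 15 = 15·19^0
  c_3 = 12 = 12·19^0
  c_4 = 18 = 18·19^0
  c_5 = 3 = 3·19^0
  c_6 = 14 = 14·19^0
  c_7 = 11 = 11·19^0
  c_8 = 3 = 3·19^0
Factor λ_0 = (7, 15, 12, 18, 3, 14, 11, 3)

((7, 15, 12, 18, 3, 14, 11, 3),)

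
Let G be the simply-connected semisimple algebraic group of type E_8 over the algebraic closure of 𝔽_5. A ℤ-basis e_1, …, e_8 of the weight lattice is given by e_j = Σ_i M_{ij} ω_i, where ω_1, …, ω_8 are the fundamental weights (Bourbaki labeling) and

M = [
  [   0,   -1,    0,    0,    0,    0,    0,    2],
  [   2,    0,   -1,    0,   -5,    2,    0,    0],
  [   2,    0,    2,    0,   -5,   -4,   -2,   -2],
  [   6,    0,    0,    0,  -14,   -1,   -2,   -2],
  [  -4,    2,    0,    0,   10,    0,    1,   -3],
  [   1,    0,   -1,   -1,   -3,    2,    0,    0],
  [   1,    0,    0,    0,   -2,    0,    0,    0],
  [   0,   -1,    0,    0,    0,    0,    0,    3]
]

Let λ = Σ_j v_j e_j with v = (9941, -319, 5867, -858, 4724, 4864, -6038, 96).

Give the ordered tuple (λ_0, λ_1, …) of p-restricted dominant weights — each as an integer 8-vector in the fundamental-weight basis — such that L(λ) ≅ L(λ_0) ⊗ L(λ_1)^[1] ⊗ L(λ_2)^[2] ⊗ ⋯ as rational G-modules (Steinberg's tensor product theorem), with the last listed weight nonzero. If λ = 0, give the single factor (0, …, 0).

((1, 3, 4, 0, 2, 3, 3, 2), (2, 4, 4, 1, 2, 2, 3, 1), (0, 4, 1, 1, 0, 4, 4, 4), (4, 0, 3, 4, 4, 3, 3, 4))

Change of basis e → ω: c = M·v where v = (9941, -319, 5867, -858, 4724, 4864, -6038, 96):
  c_1 = 0·9941 + (-1)·(-319) + 0·5867 + (0)·(-858) + 0·4724 + 0·4864 + (0)·(-6038) + 2·96 = 511
  c_2 = 2·9941 + (0)·(-319) + (-1)·(5867) + (0)·(-858) + (-5)·(4724) + 2·4864 + (0)·(-6038) + 0·96 = 123
  c_3 = 2·9941 + (0)·(-319) + 2·5867 + (0)·(-858) + (-5)·(4724) + (-4)·(4864) + (-2)·(-6038) + (-2)·(96) = 424
  c_4 = 6·9941 + (0)·(-319) + 0·5867 + (0)·(-858) + (-14)·(4724) + (-1)·(4864) + (-2)·(-6038) + (-2)·(96) = 530
  c_5 = (-4)·(9941) + (2)·(-319) + 0·5867 + (0)·(-858) + 10·4724 + 0·4864 + (1)·(-6038) + (-3)·(96) = 512
  c_6 = 1·9941 + (0)·(-319) + (-1)·(5867) + (-1)·(-858) + (-3)·(4724) + 2·4864 + (0)·(-6038) + 0·96 = 488
  c_7 = 1·9941 + (0)·(-319) + 0·5867 + (0)·(-858) + (-2)·(4724) + 0·4864 + (0)·(-6038) + 0·96 = 493
  c_8 = 0·9941 + (-1)·(-319) + 0·5867 + (0)·(-858) + 0·4724 + 0·4864 + (0)·(-6038) + 3·96 = 607
p = 5; digits c_i = Σ_j d_{ij}·5^j, 0 ≤ d_{ij} < 5:
  c_1 = 511 = 1·5^0 + 2·5^1 + 0·5^2 + 4·5^3
  c_2 = 123 = 3·5^0 + 4·5^1 + 4·5^2
  c_3 = 424 = 4·5^0 + 4·5^1 + 1·5^2 + 3·5^3
  c_4 = 530 = 0·5^0 + 1·5^1 + 1·5^2 + 4·5^3
  c_5 = 512 = 2·5^0 + 2·5^1 + 0·5^2 + 4·5^3
  c_6 = 488 = 3·5^0 + 2·5^1 + 4·5^2 + 3·5^3
  c_7 = 493 = 3·5^0 + 3·5^1 + 4·5^2 + 3·5^3
  c_8 = 607 = 2·5^0 + 1·5^1 + 4·5^2 + 4·5^3
Factor λ_0 = (1, 3, 4, 0, 2, 3, 3, 2)
Factor λ_1 = (2, 4, 4, 1, 2, 2, 3, 1)
Factor λ_2 = (0, 4, 1, 1, 0, 4, 4, 4)
Factor λ_3 = (4, 0, 3, 4, 4, 3, 3, 4)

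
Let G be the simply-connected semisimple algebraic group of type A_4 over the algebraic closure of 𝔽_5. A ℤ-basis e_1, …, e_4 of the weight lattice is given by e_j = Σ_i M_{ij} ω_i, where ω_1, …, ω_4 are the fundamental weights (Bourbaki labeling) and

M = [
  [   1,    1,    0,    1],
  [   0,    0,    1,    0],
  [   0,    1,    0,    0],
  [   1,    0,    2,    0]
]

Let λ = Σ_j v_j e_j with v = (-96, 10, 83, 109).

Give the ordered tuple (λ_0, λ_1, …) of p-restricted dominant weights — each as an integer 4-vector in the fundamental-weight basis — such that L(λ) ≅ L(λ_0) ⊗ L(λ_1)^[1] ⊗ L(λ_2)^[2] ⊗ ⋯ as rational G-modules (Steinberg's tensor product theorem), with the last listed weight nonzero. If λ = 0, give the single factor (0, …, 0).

((3, 3, 0, 0), (4, 1, 2, 4), (0, 3, 0, 2))

Converting to the ω-basis (c_i = row i of M dotted with v = (-96, 10, 83, 109)):
  c_1 = 1*-96 + 1*10 + 0*83 + 1*109 = 23
  c_2 = 0*-96 + 0*10 + 1*83 + 0*109 = 83
  c_3 = 0*-96 + 1*10 + 0*83 + 0*109 = 10
  c_4 = 1*-96 + 0*10 + 2*83 + 0*109 = 70
Writing each c_i in base p = 5:
  c_1 = 23 = 3·5^0 + 4·5^1
  c_2 = 83 = 3·5^0 + 1·5^1 + 3·5^2
  c_3 = 10 = 0·5^0 + 2·5^1
  c_4 = 70 = 0·5^0 + 4·5^1 + 2·5^2
p-restricted factor λ_0 = (3, 3, 0, 0)
p-restricted factor λ_1 = (4, 1, 2, 4)
p-restricted factor λ_2 = (0, 3, 0, 2)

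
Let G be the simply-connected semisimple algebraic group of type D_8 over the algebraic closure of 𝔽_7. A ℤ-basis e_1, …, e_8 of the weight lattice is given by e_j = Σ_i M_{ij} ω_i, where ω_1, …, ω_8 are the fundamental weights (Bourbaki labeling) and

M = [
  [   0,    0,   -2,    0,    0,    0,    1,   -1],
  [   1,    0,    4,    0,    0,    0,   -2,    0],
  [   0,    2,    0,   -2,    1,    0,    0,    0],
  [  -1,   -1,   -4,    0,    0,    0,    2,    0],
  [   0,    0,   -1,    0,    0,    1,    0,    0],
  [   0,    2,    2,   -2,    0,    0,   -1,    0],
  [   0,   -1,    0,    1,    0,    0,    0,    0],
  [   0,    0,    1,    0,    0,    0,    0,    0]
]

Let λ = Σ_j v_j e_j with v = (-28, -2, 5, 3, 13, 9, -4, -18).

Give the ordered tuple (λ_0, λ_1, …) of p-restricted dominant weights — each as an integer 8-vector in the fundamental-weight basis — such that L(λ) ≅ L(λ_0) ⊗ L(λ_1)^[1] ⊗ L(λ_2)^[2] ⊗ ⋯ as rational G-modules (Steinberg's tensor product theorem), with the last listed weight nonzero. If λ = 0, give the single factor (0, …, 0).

Change of basis e → ω: c = M·v where v = (-28, -2, 5, 3, 13, 9, -4, -18):
  c_1 = 0*-28 + 0*-2 + -2*5 + 0*3 + 0*13 + 0*9 + 1*-4 + -1*-18 = 4
  c_2 = 1*-28 + 0*-2 + 4*5 + 0*3 + 0*13 + 0*9 + -2*-4 + 0*-18 = 0
  c_3 = 0*-28 + 2*-2 + 0*5 + -2*3 + 1*13 + 0*9 + 0*-4 + 0*-18 = 3
  c_4 = -1*-28 + -1*-2 + -4*5 + 0*3 + 0*13 + 0*9 + 2*-4 + 0*-18 = 2
  c_5 = 0*-28 + 0*-2 + -1*5 + 0*3 + 0*13 + 1*9 + 0*-4 + 0*-18 = 4
  c_6 = 0*-28 + 2*-2 + 2*5 + -2*3 + 0*13 + 0*9 + -1*-4 + 0*-18 = 4
  c_7 = 0*-28 + -1*-2 + 0*5 + 1*3 + 0*13 + 0*9 + 0*-4 + 0*-18 = 5
  c_8 = 0*-28 + 0*-2 + 1*5 + 0*3 + 0*13 + 0*9 + 0*-4 + 0*-18 = 5
Base-7 expansion of each c_i:
  c_1 = 4 = 4·7^0
  c_2 = 0
  c_3 = 3 = 3·7^0
  c_4 = 2 = 2·7^0
  c_5 = 4 = 4·7^0
  c_6 = 4 = 4·7^0
  c_7 = 5 = 5·7^0
  c_8 = 5 = 5·7^0
λ_0 = (4, 0, 3, 2, 4, 4, 5, 5)

((4, 0, 3, 2, 4, 4, 5, 5),)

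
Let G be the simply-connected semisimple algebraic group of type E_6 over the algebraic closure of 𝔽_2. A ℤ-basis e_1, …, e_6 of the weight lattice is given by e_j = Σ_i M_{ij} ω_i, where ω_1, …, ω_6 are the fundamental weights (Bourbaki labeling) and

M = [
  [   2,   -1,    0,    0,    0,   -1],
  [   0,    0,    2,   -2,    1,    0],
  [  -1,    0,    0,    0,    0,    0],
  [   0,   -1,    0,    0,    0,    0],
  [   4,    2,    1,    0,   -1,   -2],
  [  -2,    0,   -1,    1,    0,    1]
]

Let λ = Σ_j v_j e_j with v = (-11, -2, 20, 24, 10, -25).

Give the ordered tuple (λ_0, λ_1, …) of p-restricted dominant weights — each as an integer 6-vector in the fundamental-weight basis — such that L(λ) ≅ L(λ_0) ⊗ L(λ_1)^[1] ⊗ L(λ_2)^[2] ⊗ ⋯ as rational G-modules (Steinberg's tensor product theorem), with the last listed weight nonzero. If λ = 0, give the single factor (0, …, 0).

In the fundamental-weight basis, λ has coordinates c = M·v (v = (-11, -2, 20, 24, 10, -25)):
  c_1 = (2)·(-11) + (-1)·(-2) + 0·20 + 0·24 + 0·10 + (-1)·(-25) = 5
  c_2 = (0)·(-11) + (0)·(-2) + 2·20 + (-2)·(24) + 1·10 + (0)·(-25) = 2
  c_3 = (-1)·(-11) + (0)·(-2) + 0·20 + 0·24 + 0·10 + (0)·(-25) = 11
  c_4 = (0)·(-11) + (-1)·(-2) + 0·20 + 0·24 + 0·10 + (0)·(-25) = 2
  c_5 = (4)·(-11) + (2)·(-2) + 1·20 + 0·24 + (-1)·(10) + (-2)·(-25) = 12
  c_6 = (-2)·(-11) + (0)·(-2) + (-1)·(20) + 1·24 + 0·10 + (1)·(-25) = 1
p = 2; digits c_i = Σ_j d_{ij}·2^j, 0 ≤ d_{ij} < 2:
  c_1 = 5 = 1·2^0 + 0·2^1 + 1·2^2
  c_2 = 2 = 0·2^0 + 1·2^1
  c_3 = 11 = 1·2^0 + 1·2^1 + 0·2^2 + 1·2^3
  c_4 = 2 = 0·2^0 + 1·2^1
  c_5 = 12 = 0·2^0 + 0·2^1 + 1·2^2 + 1·2^3
  c_6 = 1 = 1·2^0
p-restricted factor λ_0 = (1, 0, 1, 0, 0, 1)
p-restricted factor λ_1 = (0, 1, 1, 1, 0, 0)
p-restricted factor λ_2 = (1, 0, 0, 0, 1, 0)
p-restricted factor λ_3 = (0, 0, 1, 0, 1, 0)

((1, 0, 1, 0, 0, 1), (0, 1, 1, 1, 0, 0), (1, 0, 0, 0, 1, 0), (0, 0, 1, 0, 1, 0))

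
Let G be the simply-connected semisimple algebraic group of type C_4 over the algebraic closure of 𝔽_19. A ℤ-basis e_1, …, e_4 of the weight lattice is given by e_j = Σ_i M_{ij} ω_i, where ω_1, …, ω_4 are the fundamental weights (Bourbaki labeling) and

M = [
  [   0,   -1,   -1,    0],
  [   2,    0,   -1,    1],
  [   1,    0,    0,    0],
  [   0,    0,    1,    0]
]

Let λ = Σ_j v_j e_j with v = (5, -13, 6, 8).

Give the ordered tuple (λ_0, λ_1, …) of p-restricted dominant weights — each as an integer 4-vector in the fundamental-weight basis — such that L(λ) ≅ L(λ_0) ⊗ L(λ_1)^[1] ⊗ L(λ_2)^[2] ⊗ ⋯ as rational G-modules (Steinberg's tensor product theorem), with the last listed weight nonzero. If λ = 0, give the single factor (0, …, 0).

Converting to the ω-basis (c_i = row i of M dotted with v = (5, -13, 6, 8)):
  c_1 = (0)·(5) + (-1)·(-13) + (-1)·(6) + (0)·(8) = 7
  c_2 = (2)·(5) + (0)·(-13) + (-1)·(6) + (1)·(8) = 12
  c_3 = (1)·(5) + (0)·(-13) + (0)·(6) + (0)·(8) = 5
  c_4 = (0)·(5) + (0)·(-13) + (1)·(6) + (0)·(8) = 6
Writing each c_i in base p = 19:
  c_1 = 7 = 7·19^0
  c_2 = 12 = 12·19^0
  c_3 = 5 = 5·19^0
  c_4 = 6 = 6·19^0
Factor λ_0 = (7, 12, 5, 6)

((7, 12, 5, 6),)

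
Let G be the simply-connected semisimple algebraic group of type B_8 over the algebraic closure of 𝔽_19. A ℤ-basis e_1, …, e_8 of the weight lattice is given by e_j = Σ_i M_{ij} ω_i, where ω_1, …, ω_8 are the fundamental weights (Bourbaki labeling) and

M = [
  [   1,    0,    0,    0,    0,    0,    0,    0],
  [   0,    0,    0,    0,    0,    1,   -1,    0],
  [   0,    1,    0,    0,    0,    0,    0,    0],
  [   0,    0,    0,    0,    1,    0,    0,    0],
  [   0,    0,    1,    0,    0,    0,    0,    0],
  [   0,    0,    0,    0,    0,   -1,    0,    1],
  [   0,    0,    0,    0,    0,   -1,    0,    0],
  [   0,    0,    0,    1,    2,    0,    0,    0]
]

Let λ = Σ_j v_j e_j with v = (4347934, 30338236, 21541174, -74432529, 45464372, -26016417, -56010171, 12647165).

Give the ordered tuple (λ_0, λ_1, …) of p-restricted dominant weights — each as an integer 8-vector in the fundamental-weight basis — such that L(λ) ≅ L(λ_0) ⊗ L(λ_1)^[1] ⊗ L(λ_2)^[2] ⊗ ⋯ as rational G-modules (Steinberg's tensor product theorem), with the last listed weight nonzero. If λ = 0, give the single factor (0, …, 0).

Converting to the ω-basis (c_i = row i of M dotted with v = (4347934, 30338236, 21541174, -74432529, 45464372, -26016417, -56010171, 12647165)):
  c_1 = (1)·(4347934) + (0)·(30338236) + (0)·(21541174) + (0)·(-74432529) + (0)·(45464372) + (0)·(-26016417) + (0)·(-56010171) + (0)·(12647165) = 4347934
  c_2 = (0)·(4347934) + (0)·(30338236) + (0)·(21541174) + (0)·(-74432529) + (0)·(45464372) + (1)·(-26016417) + (-1)·(-56010171) + (0)·(12647165) = 29993754
  c_3 = (0)·(4347934) + (1)·(30338236) + (0)·(21541174) + (0)·(-74432529) + (0)·(45464372) + (0)·(-26016417) + (0)·(-56010171) + (0)·(12647165) = 30338236
  c_4 = (0)·(4347934) + (0)·(30338236) + (0)·(21541174) + (0)·(-74432529) + (1)·(45464372) + (0)·(-26016417) + (0)·(-56010171) + (0)·(12647165) = 45464372
  c_5 = (0)·(4347934) + (0)·(30338236) + (1)·(21541174) + (0)·(-74432529) + (0)·(45464372) + (0)·(-26016417) + (0)·(-56010171) + (0)·(12647165) = 21541174
  c_6 = (0)·(4347934) + (0)·(30338236) + (0)·(21541174) + (0)·(-74432529) + (0)·(45464372) + (-1)·(-26016417) + (0)·(-56010171) + (1)·(12647165) = 38663582
  c_7 = (0)·(4347934) + (0)·(30338236) + (0)·(21541174) + (0)·(-74432529) + (0)·(45464372) + (-1)·(-26016417) + (0)·(-56010171) + (0)·(12647165) = 26016417
  c_8 = (0)·(4347934) + (0)·(30338236) + (0)·(21541174) + (1)·(-74432529) + (2)·(45464372) + (0)·(-26016417) + (0)·(-56010171) + (0)·(12647165) = 16496215
Base-19 expansion of each c_i:
  c_1 = 4347934 = 12·19^0 + 2·19^1 + 17·19^2 + 6·19^3 + 14·19^4 + 1·19^5
  c_2 = 29993754 = 12·19^0 + 3·19^1 + 17·19^2 + 2·19^3 + 2·19^4 + 12·19^5
  c_3 = 30338236 = 5·19^0 + 8·19^1 + 2·19^2 + 15·19^3 + 4·19^4 + 12·19^5
  c_4 = 45464372 = 13·19^0 + 1·19^1 + 8·19^2 + 16·19^3 + 6·19^4 + 18·19^5
  c_5 = 21541174 = 0·19^0 + 16·19^1 + 10·19^2 + 5·19^3 + 13·19^4 + 8·19^5
  c_6 = 38663582 = 7·19^0 + 6·19^1 + 17·19^2 + 12·19^3 + 11·19^4 + 15·19^5
  c_7 = 26016417 = 2·19^0 + 12·19^1 + 0·19^2 + 12·19^3 + 9·19^4 + 10·19^5
  c_8 = 16496215 = 16·19^0 + 16·19^1 + 0·19^2 + 11·19^3 + 12·19^4 + 6·19^5
λ_0 = (12, 12, 5, 13, 0, 7, 2, 16)
λ_1 = (2, 3, 8, 1, 16, 6, 12, 16)
λ_2 = (17, 17, 2, 8, 10, 17, 0, 0)
λ_3 = (6, 2, 15, 16, 5, 12, 12, 11)
λ_4 = (14, 2, 4, 6, 13, 11, 9, 12)
λ_5 = (1, 12, 12, 18, 8, 15, 10, 6)

((12, 12, 5, 13, 0, 7, 2, 16), (2, 3, 8, 1, 16, 6, 12, 16), (17, 17, 2, 8, 10, 17, 0, 0), (6, 2, 15, 16, 5, 12, 12, 11), (14, 2, 4, 6, 13, 11, 9, 12), (1, 12, 12, 18, 8, 15, 10, 6))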